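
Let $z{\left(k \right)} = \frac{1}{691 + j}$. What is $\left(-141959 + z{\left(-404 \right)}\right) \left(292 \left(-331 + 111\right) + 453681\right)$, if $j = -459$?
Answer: $- \frac{442277225923}{8} \approx -5.5285 \cdot 10^{10}$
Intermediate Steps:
$z{\left(k \right)} = \frac{1}{232}$ ($z{\left(k \right)} = \frac{1}{691 - 459} = \frac{1}{232}$)
$\left(-141959 + z{\left(-404 \right)}\right) \left(292 \left(-331 + 111\right) + 453681\right) = \left(-141959 + \frac{1}{232}\right) \left(292 \left(-331 + 111\right) + 453681\right) = - \frac{32934487 \left(292 \left(-220\right) + 453681\right)}{232} = - \frac{32934487 \left(-64240 + 453681\right)}{232} = \left(- \frac{32934487}{232}\right) 389441 = - \frac{442277225923}{8}$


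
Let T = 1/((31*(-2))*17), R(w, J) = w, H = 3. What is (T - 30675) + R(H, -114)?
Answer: -32328289/1054 ≈ -30672.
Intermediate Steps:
T = -1/1054 (T = 1/(-62*17) = 1/(-1054) = -1/1054 ≈ -0.00094877)
(T - 30675) + R(H, -114) = (-1/1054 - 30675) + 3 = -32331451/1054 + 3 = -32328289/1054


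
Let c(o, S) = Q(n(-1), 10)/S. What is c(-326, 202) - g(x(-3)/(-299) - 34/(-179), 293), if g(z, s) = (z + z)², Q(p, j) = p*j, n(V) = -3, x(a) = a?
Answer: -89247362051/289314241541 ≈ -0.30848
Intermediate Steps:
Q(p, j) = j*p
g(z, s) = 4*z² (g(z, s) = (2*z)² = 4*z²)
c(o, S) = -30/S (c(o, S) = (10*(-3))/S = -30/S)
c(-326, 202) - g(x(-3)/(-299) - 34/(-179), 293) = -30/202 - 4*(-3/(-299) - 34/(-179))² = -30*1/202 - 4*(-3*(-1/299) - 34*(-1/179))² = -15/101 - 4*(3/299 + 34/179)² = -15/101 - 4*(10703/53521)² = -15/101 - 4*114554209/2864497441 = -15/101 - 1*458216836/2864497441 = -15/101 - 458216836/2864497441 = -89247362051/289314241541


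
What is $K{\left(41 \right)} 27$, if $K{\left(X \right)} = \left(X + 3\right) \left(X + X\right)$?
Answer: $97416$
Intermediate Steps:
$K{\left(X \right)} = 2 X \left(3 + X\right)$ ($K{\left(X \right)} = \left(3 + X\right) 2 X = 2 X \left(3 + X\right)$)
$K{\left(41 \right)} 27 = 2 \cdot 41 \left(3 + 41\right) 27 = 2 \cdot 41 \cdot 44 \cdot 27 = 3608 \cdot 27 = 97416$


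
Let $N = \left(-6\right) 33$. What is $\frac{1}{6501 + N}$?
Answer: $\frac{1}{6303} \approx 0.00015865$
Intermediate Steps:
$N = -198$
$\frac{1}{6501 + N} = \frac{1}{6501 - 198} = \frac{1}{6303}$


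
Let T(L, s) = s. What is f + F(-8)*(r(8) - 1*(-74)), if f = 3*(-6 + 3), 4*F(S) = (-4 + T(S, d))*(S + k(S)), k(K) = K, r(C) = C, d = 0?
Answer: 1303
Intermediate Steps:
F(S) = -2*S (F(S) = ((-4 + 0)*(S + S))/4 = (-8*S)/4 = -2*S)
f = -9 (f = 3*(-3) = -9)
f + F(-8)*(r(8) - 1*(-74)) = -9 + (-2*(-8))*(8 - 1*(-74)) = -9 + 16*(8 + 74) = -9 + 16*82 = -9 + 1312 = 1303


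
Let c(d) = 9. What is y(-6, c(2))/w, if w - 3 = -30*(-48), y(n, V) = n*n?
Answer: 12/481 ≈ 0.024948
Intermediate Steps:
y(n, V) = n²
w = 1443 (w = 3 - 30*(-48) = 3 + 1440 = 1443)
y(-6, c(2))/w = (-6)²/1443 = 36*(1/1443) = 12/481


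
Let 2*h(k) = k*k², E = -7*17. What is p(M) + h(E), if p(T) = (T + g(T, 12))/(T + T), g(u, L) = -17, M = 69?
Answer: -116275919/138 ≈ -8.4258e+5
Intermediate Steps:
E = -119
p(T) = (-17 + T)/(2*T) (p(T) = (T - 17)/(T + T) = (-17 + T)/((2*T)) = (-17 + T)*(1/(2*T)) = (-17 + T)/(2*T))
h(k) = k³/2 (h(k) = (k*k²)/2 = k³/2)
p(M) + h(E) = (½)*(-17 + 69)/69 + (½)*(-119)³ = (½)*(1/69)*52 + (½)*(-1685159) = 26/69 - 1685159/2 = -116275919/138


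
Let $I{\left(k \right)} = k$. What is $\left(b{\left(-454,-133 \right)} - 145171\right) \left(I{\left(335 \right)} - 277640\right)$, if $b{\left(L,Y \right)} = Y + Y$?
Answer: $40330407285$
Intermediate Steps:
$b{\left(L,Y \right)} = 2 Y$
$\left(b{\left(-454,-133 \right)} - 145171\right) \left(I{\left(335 \right)} - 277640\right) = \left(2 \left(-133\right) - 145171\right) \left(335 - 277640\right) = \left(-266 - 145171\right) \left(-277305\right) = \left(-145437\right) \left(-277305\right) = 40330407285$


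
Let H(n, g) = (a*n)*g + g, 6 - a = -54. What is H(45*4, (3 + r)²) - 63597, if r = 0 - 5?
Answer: -20393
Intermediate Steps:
a = 60 (a = 6 - 1*(-54) = 6 + 54 = 60)
r = -5
H(n, g) = g + 60*g*n (H(n, g) = (60*n)*g + g = 60*g*n + g = g + 60*g*n)
H(45*4, (3 + r)²) - 63597 = (3 - 5)²*(1 + 60*(45*4)) - 63597 = (-2)²*(1 + 60*180) - 63597 = 4*(1 + 10800) - 63597 = 4*10801 - 63597 = 43204 - 63597 = -20393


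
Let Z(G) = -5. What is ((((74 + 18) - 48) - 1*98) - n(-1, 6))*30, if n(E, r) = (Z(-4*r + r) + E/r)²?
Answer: -14525/6 ≈ -2420.8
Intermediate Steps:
n(E, r) = (-5 + E/r)²
((((74 + 18) - 48) - 1*98) - n(-1, 6))*30 = ((((74 + 18) - 48) - 1*98) - (-1 - 5*6)²/6²)*30 = (((92 - 48) - 98) - (-1 - 30)²/36)*30 = ((44 - 98) - (-31)²/36)*30 = (-54 - 961/36)*30 = -2905/36*30 = -14525/6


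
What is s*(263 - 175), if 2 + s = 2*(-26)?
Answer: -4752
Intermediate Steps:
s = -54 (s = -2 + 2*(-26) = -2 - 52 = -54)
s*(263 - 175) = -54*(263 - 175) = -54*88 = -4752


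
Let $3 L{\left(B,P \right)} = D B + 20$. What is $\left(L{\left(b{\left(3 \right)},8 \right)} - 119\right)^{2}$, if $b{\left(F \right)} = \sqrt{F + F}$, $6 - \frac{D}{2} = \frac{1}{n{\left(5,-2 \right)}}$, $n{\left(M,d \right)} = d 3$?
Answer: $\frac{343445}{27} - \frac{24938 \sqrt{6}}{27} \approx 10458.0$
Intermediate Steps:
$n{\left(M,d \right)} = 3 d$
$D = \frac{37}{3}$ ($D = 12 - \frac{2}{3 \left(-2\right)} = 12 - \frac{2}{-6} = 12 - - \frac{1}{3} = 12 + \frac{1}{3} = \frac{37}{3} \approx 12.333$)
$b{\left(F \right)} = \sqrt{2} \sqrt{F}$ ($b{\left(F \right)} = \sqrt{2 F} = \sqrt{2} \sqrt{F}$)
$L{\left(B,P \right)} = \frac{20}{3} + \frac{37 B}{9}$ ($L{\left(B,P \right)} = \frac{\frac{37 B}{3} + 20}{3} = \frac{20 + \frac{37 B}{3}}{3} = \frac{20}{3} + \frac{37 B}{9}$)
$\left(L{\left(b{\left(3 \right)},8 \right)} - 119\right)^{2} = \left(\left(\frac{20}{3} + \frac{37 \sqrt{2} \sqrt{3}}{9}\right) - 119\right)^{2} = \left(\left(\frac{20}{3} + \frac{37 \sqrt{6}}{9}\right) - 119\right)^{2} = \left(- \frac{337}{3} + \frac{37 \sqrt{6}}{9}\right)^{2}$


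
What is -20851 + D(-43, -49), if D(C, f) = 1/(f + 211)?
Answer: -3377861/162 ≈ -20851.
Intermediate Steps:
D(C, f) = 1/(211 + f)
-20851 + D(-43, -49) = -20851 + 1/(211 - 49) = -20851 + 1/162 = -3377861/162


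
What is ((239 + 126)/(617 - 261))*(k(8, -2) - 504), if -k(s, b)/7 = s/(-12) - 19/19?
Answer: -539105/1068 ≈ -504.78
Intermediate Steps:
k(s, b) = 7 + 7*s/12 (k(s, b) = -7*(s/(-12) - 19/19) = -7*(s*(-1/12) - 19*1/19) = -7*(-s/12 - 1) = -7*(-1 - s/12) = 7 + 7*s/12)
((239 + 126)/(617 - 261))*(k(8, -2) - 504) = ((239 + 126)/(617 - 261))*((7 + (7/12)*8) - 504) = (365/356)*((7 + 14/3) - 504) = (365*(1/356))*(35/3 - 504) = (365/356)*(-1477/3) = -539105/1068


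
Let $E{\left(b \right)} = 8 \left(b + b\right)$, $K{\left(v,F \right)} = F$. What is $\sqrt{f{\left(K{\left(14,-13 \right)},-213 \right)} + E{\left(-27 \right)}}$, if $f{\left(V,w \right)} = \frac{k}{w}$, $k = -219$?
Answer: $\frac{i \sqrt{2172529}}{71} \approx 20.76 i$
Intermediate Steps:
$E{\left(b \right)} = 16 b$ ($E{\left(b \right)} = 8 \cdot 2 b = 16 b$)
$f{\left(V,w \right)} = - \frac{219}{w}$
$\sqrt{f{\left(K{\left(14,-13 \right)},-213 \right)} + E{\left(-27 \right)}} = \sqrt{- \frac{219}{-213} + 16 \left(-27\right)} = \sqrt{\left(-219\right) \left(- \frac{1}{213}\right) - 432} = \sqrt{\frac{73}{71} - 432} = \sqrt{- \frac{30599}{71}} = \frac{i \sqrt{2172529}}{71}$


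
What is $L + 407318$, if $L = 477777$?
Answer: $885095$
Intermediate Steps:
$L + 407318 = 477777 + 407318 = 885095$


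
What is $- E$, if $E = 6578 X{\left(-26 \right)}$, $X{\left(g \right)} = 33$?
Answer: $-217074$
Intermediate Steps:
$E = 217074$ ($E = 6578 \cdot 33 = 217074$)
$- E = \left(-1\right) 217074 = -217074$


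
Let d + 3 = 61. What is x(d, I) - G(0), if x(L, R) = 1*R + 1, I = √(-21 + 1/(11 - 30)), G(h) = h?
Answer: 1 + 20*I*√19/19 ≈ 1.0 + 4.5883*I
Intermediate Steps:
d = 58 (d = -3 + 61 = 58)
I = 20*I*√19/19 (I = √(-21 + 1/(-19)) = √(-21 - 1/19) = √(-400/19) = 20*I*√19/19 ≈ 4.5883*I)
x(L, R) = 1 + R (x(L, R) = R + 1 = 1 + R)
x(d, I) - G(0) = (1 + 20*I*√19/19) - 1*0 = (1 + 20*I*√19/19) + 0 = 1 + 20*I*√19/19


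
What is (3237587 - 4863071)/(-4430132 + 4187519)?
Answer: 77404/11553 ≈ 6.6999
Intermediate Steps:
(3237587 - 4863071)/(-4430132 + 4187519) = -1625484/(-242613) = -1625484*(-1/242613) = 77404/11553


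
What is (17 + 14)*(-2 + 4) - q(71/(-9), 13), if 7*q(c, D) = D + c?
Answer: 3860/63 ≈ 61.270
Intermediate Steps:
q(c, D) = D/7 + c/7 (q(c, D) = (D + c)/7 = D/7 + c/7)
(17 + 14)*(-2 + 4) - q(71/(-9), 13) = (17 + 14)*(-2 + 4) - ((⅐)*13 + (71/(-9))/7) = 31*2 - (13/7 + (71*(-⅑))/7) = 62 - (13/7 + (⅐)*(-71/9)) = 62 - (13/7 - 71/63) = 62 - 1*46/63 = 62 - 46/63 = 3860/63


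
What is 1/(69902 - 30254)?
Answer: 1/39648 ≈ 2.5222e-5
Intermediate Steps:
1/(69902 - 30254) = 1/39648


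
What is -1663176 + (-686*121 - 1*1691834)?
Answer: -3438016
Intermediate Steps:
-1663176 + (-686*121 - 1*1691834) = -1663176 + (-83006 - 1691834) = -1663176 - 1774840 = -3438016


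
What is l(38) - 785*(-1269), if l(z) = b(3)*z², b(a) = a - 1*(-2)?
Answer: 1003385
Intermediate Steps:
b(a) = 2 + a (b(a) = a + 2 = 2 + a)
l(z) = 5*z² (l(z) = (2 + 3)*z² = 5*z²)
l(38) - 785*(-1269) = 5*38² - 785*(-1269) = 5*1444 + 996165 = 7220 + 996165 = 1003385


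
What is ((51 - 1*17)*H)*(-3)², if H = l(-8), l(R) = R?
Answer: -2448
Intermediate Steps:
H = -8
((51 - 1*17)*H)*(-3)² = ((51 - 1*17)*(-8))*(-3)² = ((51 - 17)*(-8))*9 = (34*(-8))*9 = -272*9 = -2448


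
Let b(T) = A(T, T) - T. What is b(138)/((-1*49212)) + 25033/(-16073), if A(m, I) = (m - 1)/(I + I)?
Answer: -339401036473/218311715376 ≈ -1.5547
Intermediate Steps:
A(m, I) = (-1 + m)/(2*I) (A(m, I) = (-1 + m)/((2*I)) = (-1 + m)*(1/(2*I)) = (-1 + m)/(2*I))
b(T) = -T + (-1 + T)/(2*T) (b(T) = (-1 + T)/(2*T) - T = -T + (-1 + T)/(2*T))
b(138)/((-1*49212)) + 25033/(-16073) = (½ - 1*138 - ½/138)/((-1*49212)) + 25033/(-16073) = (½ - 138 - ½*1/138)/(-49212) + 25033*(-1/16073) = (½ - 138 - 1/276)*(-1/49212) - 25033/16073 = -37951/276*(-1/49212) - 25033/16073 = 37951/13582512 - 25033/16073 = -339401036473/218311715376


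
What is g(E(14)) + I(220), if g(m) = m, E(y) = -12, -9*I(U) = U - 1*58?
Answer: -30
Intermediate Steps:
I(U) = 58/9 - U/9 (I(U) = -(U - 1*58)/9 = -(U - 58)/9 = -(-58 + U)/9 = 58/9 - U/9)
g(E(14)) + I(220) = -12 + (58/9 - ⅑*220) = -12 + (58/9 - 220/9) = -12 - 18 = -30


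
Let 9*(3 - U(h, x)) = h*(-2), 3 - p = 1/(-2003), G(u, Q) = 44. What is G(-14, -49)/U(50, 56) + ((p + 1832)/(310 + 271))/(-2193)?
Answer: 1010160216742/324115226673 ≈ 3.1167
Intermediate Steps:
p = 6010/2003 (p = 3 - 1/(-2003) = 3 - 1*(-1/2003) = 3 + 1/2003 = 6010/2003 ≈ 3.0005)
U(h, x) = 3 + 2*h/9 (U(h, x) = 3 - h*(-2)/9 = 3 - (-2)*h/9 = 3 + 2*h/9)
G(-14, -49)/U(50, 56) + ((p + 1832)/(310 + 271))/(-2193) = 44/(3 + (2/9)*50) + ((6010/2003 + 1832)/(310 + 271))/(-2193) = 44/(3 + 100/9) + ((3675506/2003)/581)*(-1/2193) = 44/(127/9) + ((3675506/2003)*(1/581))*(-1/2193) = 44*(9/127) + (3675506/1163743)*(-1/2193) = 396/127 - 3675506/2552088399 = 1010160216742/324115226673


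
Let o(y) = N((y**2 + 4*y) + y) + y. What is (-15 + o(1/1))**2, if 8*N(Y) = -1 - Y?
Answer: 14161/64 ≈ 221.27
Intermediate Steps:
N(Y) = -1/8 - Y/8 (N(Y) = (-1 - Y)/8 = -1/8 - Y/8)
o(y) = -1/8 - y**2/8 + 3*y/8 (o(y) = (-1/8 - ((y**2 + 4*y) + y)/8) + y = (-1/8 - (y**2 + 5*y)/8) + y = (-1/8 + (-5*y/8 - y**2/8)) + y = (-1/8 - 5*y/8 - y**2/8) + y = -1/8 - y**2/8 + 3*y/8)
(-15 + o(1/1))**2 = (-15 + (-1/8 - (1/1)**2/8 + (3/8)/1))**2 = (-15 + (-1/8 - 1/8*1**2 + (3/8)*1))**2 = (-15 + (-1/8 - 1/8*1 + 3/8))**2 = (-15 + (-1/8 - 1/8 + 3/8))**2 = (-15 + 1/8)**2 = (-119/8)**2 = 14161/64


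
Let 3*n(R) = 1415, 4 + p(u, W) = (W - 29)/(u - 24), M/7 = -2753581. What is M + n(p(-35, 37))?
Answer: -57823786/3 ≈ -1.9275e+7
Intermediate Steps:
M = -19275067 (M = 7*(-2753581) = -19275067)
p(u, W) = -4 + (-29 + W)/(-24 + u) (p(u, W) = -4 + (W - 29)/(u - 24) = -4 + (-29 + W)/(-24 + u))
n(R) = 1415/3 (n(R) = (1/3)*1415 = 1415/3)
M + n(p(-35, 37)) = -19275067 + 1415/3 = -57823786/3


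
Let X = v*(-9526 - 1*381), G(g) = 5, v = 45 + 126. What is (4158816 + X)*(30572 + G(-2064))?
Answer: 75363712863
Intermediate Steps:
v = 171
X = -1694097 (X = 171*(-9526 - 1*381) = 171*(-9526 - 381) = 171*(-9907) = -1694097)
(4158816 + X)*(30572 + G(-2064)) = (4158816 - 1694097)*(30572 + 5) = 2464719*30577 = 75363712863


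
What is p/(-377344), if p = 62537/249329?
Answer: -62537/94082802176 ≈ -6.6470e-7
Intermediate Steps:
p = 62537/249329 (p = 62537*(1/249329) = 62537/249329 ≈ 0.25082)
p/(-377344) = (62537/249329)/(-377344) = (62537/249329)*(-1/377344) = -62537/94082802176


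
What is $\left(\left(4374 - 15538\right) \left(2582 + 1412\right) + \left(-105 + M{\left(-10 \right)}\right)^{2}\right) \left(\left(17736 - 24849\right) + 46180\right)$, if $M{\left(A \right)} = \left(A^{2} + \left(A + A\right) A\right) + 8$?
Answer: $-1740349176069$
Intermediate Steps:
$M{\left(A \right)} = 8 + 3 A^{2}$ ($M{\left(A \right)} = \left(A^{2} + 2 A A\right) + 8 = \left(A^{2} + 2 A^{2}\right) + 8 = 3 A^{2} + 8 = 8 + 3 A^{2}$)
$\left(\left(4374 - 15538\right) \left(2582 + 1412\right) + \left(-105 + M{\left(-10 \right)}\right)^{2}\right) \left(\left(17736 - 24849\right) + 46180\right) = \left(\left(4374 - 15538\right) \left(2582 + 1412\right) + \left(-105 + \left(8 + 3 \left(-10\right)^{2}\right)\right)^{2}\right) \left(\left(17736 - 24849\right) + 46180\right) = \left(\left(-11164\right) 3994 + \left(-105 + \left(8 + 3 \cdot 100\right)\right)^{2}\right) \left(-7113 + 46180\right) = \left(-44589016 + \left(-105 + \left(8 + 300\right)\right)^{2}\right) 39067 = \left(-44589016 + \left(-105 + 308\right)^{2}\right) 39067 = \left(-44589016 + 203^{2}\right) 39067 = \left(-44589016 + 41209\right) 39067 = \left(-44547807\right) 39067 = -1740349176069$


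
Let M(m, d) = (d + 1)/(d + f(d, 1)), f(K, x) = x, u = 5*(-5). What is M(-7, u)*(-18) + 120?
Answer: 102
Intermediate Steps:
u = -25
M(m, d) = 1 (M(m, d) = (d + 1)/(d + 1) = (1 + d)/(1 + d) = 1)
M(-7, u)*(-18) + 120 = 1*(-18) + 120 = -18 + 120 = 102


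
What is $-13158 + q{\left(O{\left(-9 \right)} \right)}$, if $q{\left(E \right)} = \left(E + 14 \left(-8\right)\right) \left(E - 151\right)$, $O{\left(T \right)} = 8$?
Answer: $1714$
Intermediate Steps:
$q{\left(E \right)} = \left(-151 + E\right) \left(-112 + E\right)$ ($q{\left(E \right)} = \left(E - 112\right) \left(-151 + E\right) = \left(-112 + E\right) \left(-151 + E\right) = \left(-151 + E\right) \left(-112 + E\right)$)
$-13158 + q{\left(O{\left(-9 \right)} \right)} = -13158 + \left(16912 + 8^{2} - 2104\right) = -13158 + \left(16912 + 64 - 2104\right) = -13158 + 14872 = 1714$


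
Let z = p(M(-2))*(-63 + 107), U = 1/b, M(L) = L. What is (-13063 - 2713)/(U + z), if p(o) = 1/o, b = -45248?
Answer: 713832448/995457 ≈ 717.09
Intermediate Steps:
U = -1/45248 (U = 1/(-45248) = -1/45248 ≈ -2.2100e-5)
z = -22 (z = (-63 + 107)/(-2) = -½*44 = -22)
(-13063 - 2713)/(U + z) = (-13063 - 2713)/(-1/45248 - 22) = -15776/(-995457/45248) = -15776*(-45248/995457) = 713832448/995457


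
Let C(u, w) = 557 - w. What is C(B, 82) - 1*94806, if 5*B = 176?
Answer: -94331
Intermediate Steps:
B = 176/5 (B = (1/5)*176 = 176/5 ≈ 35.200)
C(B, 82) - 1*94806 = (557 - 1*82) - 1*94806 = (557 - 82) - 94806 = 475 - 94806 = -94331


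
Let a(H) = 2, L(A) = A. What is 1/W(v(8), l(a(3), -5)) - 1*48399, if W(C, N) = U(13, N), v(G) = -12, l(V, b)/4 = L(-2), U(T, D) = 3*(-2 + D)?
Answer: -1451971/30 ≈ -48399.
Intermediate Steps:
U(T, D) = -6 + 3*D
l(V, b) = -8 (l(V, b) = 4*(-2) = -8)
W(C, N) = -6 + 3*N
1/W(v(8), l(a(3), -5)) - 1*48399 = 1/(-6 + 3*(-8)) - 1*48399 = 1/(-6 - 24) - 48399 = 1/(-30) - 48399 = -1/30 - 48399 = -1451971/30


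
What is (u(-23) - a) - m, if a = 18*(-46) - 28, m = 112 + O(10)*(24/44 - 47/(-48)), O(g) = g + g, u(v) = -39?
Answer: 89035/132 ≈ 674.51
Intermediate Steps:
O(g) = 2*g
m = 18809/132 (m = 112 + (2*10)*(24/44 - 47/(-48)) = 112 + 20*(24*(1/44) - 47*(-1/48)) = 112 + 20*(6/11 + 47/48) = 112 + 20*(805/528) = 112 + 4025/132 = 18809/132 ≈ 142.49)
a = -856 (a = -828 - 28 = -856)
(u(-23) - a) - m = (-39 - 1*(-856)) - 1*18809/132 = (-39 + 856) - 18809/132 = 817 - 18809/132 = 89035/132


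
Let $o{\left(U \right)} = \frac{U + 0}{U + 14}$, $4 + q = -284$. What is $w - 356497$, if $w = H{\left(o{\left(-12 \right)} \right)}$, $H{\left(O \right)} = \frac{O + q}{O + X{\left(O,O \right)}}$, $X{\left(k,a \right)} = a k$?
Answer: $- \frac{1782534}{5} \approx -3.5651 \cdot 10^{5}$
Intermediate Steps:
$q = -288$ ($q = -4 - 284 = -288$)
$o{\left(U \right)} = \frac{U}{14 + U}$
$H{\left(O \right)} = \frac{-288 + O}{O + O^{2}}$ ($H{\left(O \right)} = \frac{O - 288}{O + O O} = \frac{-288 + O}{O + O^{2}}$)
$w = - \frac{49}{5}$ ($w = \frac{-288 - \frac{12}{14 - 12}}{- \frac{12}{14 - 12} \left(1 - \frac{12}{14 - 12}\right)} = \frac{-288 - \frac{12}{2}}{- \frac{12}{2} \left(1 - \frac{12}{2}\right)} = \frac{-288 - 6}{\left(-12\right) \frac{1}{2} \left(1 - 6\right)} = \frac{-288 - 6}{\left(-6\right) \left(1 - 6\right)} = \left(- \frac{1}{6}\right) \frac{1}{-5} \left(-294\right) = \left(- \frac{1}{6}\right) \left(- \frac{1}{5}\right) \left(-294\right) = - \frac{49}{5} \approx -9.8$)
$w - 356497 = - \frac{49}{5} - 356497 = - \frac{1782534}{5}$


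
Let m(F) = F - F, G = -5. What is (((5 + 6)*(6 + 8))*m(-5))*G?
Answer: 0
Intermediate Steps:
m(F) = 0
(((5 + 6)*(6 + 8))*m(-5))*G = (((5 + 6)*(6 + 8))*0)*(-5) = ((11*14)*0)*(-5) = (154*0)*(-5) = 0*(-5) = 0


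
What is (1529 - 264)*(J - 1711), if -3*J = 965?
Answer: -7713970/3 ≈ -2.5713e+6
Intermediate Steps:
J = -965/3 (J = -⅓*965 = -965/3 ≈ -321.67)
(1529 - 264)*(J - 1711) = (1529 - 264)*(-965/3 - 1711) = 1265*(-6098/3) = -7713970/3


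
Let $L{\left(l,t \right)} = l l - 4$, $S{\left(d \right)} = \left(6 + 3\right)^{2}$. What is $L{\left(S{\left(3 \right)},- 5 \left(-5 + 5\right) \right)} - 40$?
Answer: $6517$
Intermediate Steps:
$S{\left(d \right)} = 81$ ($S{\left(d \right)} = 9^{2} = 81$)
$L{\left(l,t \right)} = -4 + l^{2}$ ($L{\left(l,t \right)} = l^{2} - 4 = -4 + l^{2}$)
$L{\left(S{\left(3 \right)},- 5 \left(-5 + 5\right) \right)} - 40 = \left(-4 + 81^{2}\right) - 40 = \left(-4 + 6561\right) - 40 = 6557 - 40 = 6517$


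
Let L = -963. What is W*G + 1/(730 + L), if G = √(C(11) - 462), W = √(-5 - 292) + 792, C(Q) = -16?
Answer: -1/233 - 3*√15774 + 792*I*√478 ≈ -376.79 + 17316.0*I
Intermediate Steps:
W = 792 + 3*I*√33 (W = √(-297) + 792 = 3*I*√33 + 792 = 792 + 3*I*√33 ≈ 792.0 + 17.234*I)
G = I*√478 (G = √(-16 - 462) = √(-478) = I*√478 ≈ 21.863*I)
W*G + 1/(730 + L) = (792 + 3*I*√33)*(I*√478) + 1/(730 - 963) = I*√478*(792 + 3*I*√33) + 1/(-233) = I*√478*(792 + 3*I*√33) - 1/233 = -1/233 + I*√478*(792 + 3*I*√33)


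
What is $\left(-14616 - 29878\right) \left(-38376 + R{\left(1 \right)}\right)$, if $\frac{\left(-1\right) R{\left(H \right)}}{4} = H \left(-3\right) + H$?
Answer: $1707145792$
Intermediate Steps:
$R{\left(H \right)} = 8 H$ ($R{\left(H \right)} = - 4 \left(H \left(-3\right) + H\right) = - 4 \left(- 3 H + H\right) = - 4 \left(- 2 H\right) = 8 H$)
$\left(-14616 - 29878\right) \left(-38376 + R{\left(1 \right)}\right) = \left(-14616 - 29878\right) \left(-38376 + 8 \cdot 1\right) = - 44494 \left(-38376 + 8\right) = \left(-44494\right) \left(-38368\right) = 1707145792$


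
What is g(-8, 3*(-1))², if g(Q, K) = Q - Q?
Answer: 0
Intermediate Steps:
g(Q, K) = 0
g(-8, 3*(-1))² = 0² = 0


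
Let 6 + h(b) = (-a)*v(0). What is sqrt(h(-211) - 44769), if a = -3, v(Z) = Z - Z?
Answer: 15*I*sqrt(199) ≈ 211.6*I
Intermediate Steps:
v(Z) = 0
h(b) = -6 (h(b) = -6 - 1*(-3)*0 = -6 + 3*0 = -6 + 0 = -6)
sqrt(h(-211) - 44769) = sqrt(-6 - 44769) = sqrt(-44775) = 15*I*sqrt(199)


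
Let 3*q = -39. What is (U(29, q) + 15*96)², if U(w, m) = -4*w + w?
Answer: 1830609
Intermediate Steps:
q = -13 (q = (⅓)*(-39) = -13)
U(w, m) = -3*w
(U(29, q) + 15*96)² = (-3*29 + 15*96)² = (-87 + 1440)² = 1353² = 1830609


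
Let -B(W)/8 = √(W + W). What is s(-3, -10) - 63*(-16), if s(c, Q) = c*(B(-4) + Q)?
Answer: 1038 + 48*I*√2 ≈ 1038.0 + 67.882*I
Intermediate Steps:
B(W) = -8*√2*√W (B(W) = -8*√(W + W) = -8*√2*√W)
s(c, Q) = c*(Q - 16*I*√2) (s(c, Q) = c*(-8*√2*√(-4) + Q) = c*(-8*√2*2*I + Q) = c*(-16*I*√2 + Q) = c*(Q - 16*I*√2))
s(-3, -10) - 63*(-16) = -3*(-10 - 16*I*√2) - 63*(-16) = (30 + 48*I*√2) + 1008 = 1038 + 48*I*√2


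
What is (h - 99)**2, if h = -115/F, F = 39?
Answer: 15808576/1521 ≈ 10394.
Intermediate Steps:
h = -115/39 ≈ -2.9487
(h - 99)**2 = (-115/39 - 99)**2 = (-3976/39)**2 = 15808576/1521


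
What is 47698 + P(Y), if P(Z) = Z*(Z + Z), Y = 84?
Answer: 61810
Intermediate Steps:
P(Z) = 2*Z**2 (P(Z) = Z*(2*Z) = 2*Z**2)
47698 + P(Y) = 47698 + 2*84**2 = 47698 + 2*7056 = 47698 + 14112 = 61810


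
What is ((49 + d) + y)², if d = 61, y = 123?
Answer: 54289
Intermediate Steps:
((49 + d) + y)² = ((49 + 61) + 123)² = (110 + 123)² = 233² = 54289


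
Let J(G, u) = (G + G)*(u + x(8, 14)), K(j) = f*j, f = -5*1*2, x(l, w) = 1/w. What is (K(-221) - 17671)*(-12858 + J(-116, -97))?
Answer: -1042164166/7 ≈ -1.4888e+8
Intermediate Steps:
f = -10 (f = -5*2 = -10)
K(j) = -10*j
J(G, u) = 2*G*(1/14 + u) (J(G, u) = (G + G)*(u + 1/14) = (2*G)*(u + 1/14) = (2*G)*(1/14 + u) = 2*G*(1/14 + u))
(K(-221) - 17671)*(-12858 + J(-116, -97)) = (-10*(-221) - 17671)*(-12858 + (⅐)*(-116)*(1 + 14*(-97))) = (2210 - 17671)*(-12858 + (⅐)*(-116)*(1 - 1358)) = -15461*(-12858 + (⅐)*(-116)*(-1357)) = -15461*(-12858 + 157412/7) = -15461*67406/7 = -1042164166/7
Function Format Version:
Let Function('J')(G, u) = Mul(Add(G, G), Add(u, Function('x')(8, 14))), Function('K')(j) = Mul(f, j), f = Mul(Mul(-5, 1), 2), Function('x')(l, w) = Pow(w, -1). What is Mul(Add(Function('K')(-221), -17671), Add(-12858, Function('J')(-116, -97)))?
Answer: Rational(-1042164166, 7) ≈ -1.4888e+8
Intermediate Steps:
f = -10 (f = Mul(-5, 2) = -10)
Function('K')(j) = Mul(-10, j)
Function('J')(G, u) = Mul(2, G, Add(Rational(1, 14), u)) (Function('J')(G, u) = Mul(Add(G, G), Add(u, Pow(14, -1))) = Mul(Mul(2, G), Add(u, Rational(1, 14))) = Mul(Mul(2, G), Add(Rational(1, 14), u)) = Mul(2, G, Add(Rational(1, 14), u)))
Mul(Add(Function('K')(-221), -17671), Add(-12858, Function('J')(-116, -97))) = Mul(Add(Mul(-10, -221), -17671), Add(-12858, Mul(Rational(1, 7), -116, Add(1, Mul(14, -97))))) = Mul(Add(2210, -17671), Add(-12858, Mul(Rational(1, 7), -116, Add(1, -1358)))) = Mul(-15461, Add(-12858, Mul(Rational(1, 7), -116, -1357))) = Mul(-15461, Add(-12858, Rational(157412, 7))) = Mul(-15461, Rational(67406, 7)) = Rational(-1042164166, 7)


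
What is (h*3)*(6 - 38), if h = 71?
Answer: -6816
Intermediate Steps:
(h*3)*(6 - 38) = (71*3)*(6 - 38) = 213*(-32) = -6816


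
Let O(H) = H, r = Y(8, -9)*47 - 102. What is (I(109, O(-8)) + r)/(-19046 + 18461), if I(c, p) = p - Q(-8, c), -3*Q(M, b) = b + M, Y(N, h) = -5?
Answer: 934/1755 ≈ 0.53219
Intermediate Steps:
Q(M, b) = -M/3 - b/3 (Q(M, b) = -(b + M)/3 = -(M + b)/3 = -M/3 - b/3)
r = -337 (r = -5*47 - 102 = -235 - 102 = -337)
I(c, p) = -8/3 + p + c/3 (I(c, p) = p - (-1/3*(-8) - c/3) = p - (8/3 - c/3) = p + (-8/3 + c/3) = -8/3 + p + c/3)
(I(109, O(-8)) + r)/(-19046 + 18461) = ((-8/3 - 8 + (1/3)*109) - 337)/(-19046 + 18461) = ((-8/3 - 8 + 109/3) - 337)/(-585) = (77/3 - 337)*(-1/585) = -934/3*(-1/585) = 934/1755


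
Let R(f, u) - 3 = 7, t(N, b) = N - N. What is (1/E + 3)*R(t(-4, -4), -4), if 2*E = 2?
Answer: 40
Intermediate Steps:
E = 1 (E = (½)*2 = 1)
t(N, b) = 0
R(f, u) = 10 (R(f, u) = 3 + 7 = 10)
(1/E + 3)*R(t(-4, -4), -4) = (1/1 + 3)*10 = (1 + 3)*10 = 4*10 = 40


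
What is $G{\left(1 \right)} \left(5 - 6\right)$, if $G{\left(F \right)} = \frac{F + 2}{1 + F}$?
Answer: $- \frac{3}{2} \approx -1.5$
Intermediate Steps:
$G{\left(F \right)} = \frac{2 + F}{1 + F}$
$G{\left(1 \right)} \left(5 - 6\right) = \frac{2 + 1}{1 + 1} \left(5 - 6\right) = \frac{1}{2} \cdot 3 \left(-1\right) = \frac{3}{2} \left(-1\right) = - \frac{3}{2}$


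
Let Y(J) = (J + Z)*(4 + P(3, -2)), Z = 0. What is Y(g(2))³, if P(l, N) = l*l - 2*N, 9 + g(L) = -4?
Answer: -10793861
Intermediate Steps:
g(L) = -13 (g(L) = -9 - 4 = -13)
P(l, N) = l² - 2*N
Y(J) = 17*J (Y(J) = (J + 0)*(4 + (3² - 2*(-2))) = J*(4 + (9 + 4)) = J*(4 + 13) = J*17 = 17*J)
Y(g(2))³ = (17*(-13))³ = (-221)³ = -10793861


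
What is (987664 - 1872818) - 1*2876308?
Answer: -3761462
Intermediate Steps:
(987664 - 1872818) - 1*2876308 = -885154 - 2876308 = -3761462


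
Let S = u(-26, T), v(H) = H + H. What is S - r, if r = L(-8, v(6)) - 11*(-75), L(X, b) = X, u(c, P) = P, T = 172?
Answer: -645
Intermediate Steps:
v(H) = 2*H
S = 172
r = 817 (r = -8 - 11*(-75) = -8 + 825 = 817)
S - r = 172 - 1*817 = 172 - 817 = -645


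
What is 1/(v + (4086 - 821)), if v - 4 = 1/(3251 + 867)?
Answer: 4118/13461743 ≈ 0.00030590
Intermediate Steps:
v = 16473/4118 (v = 4 + 1/(3251 + 867) = 4 + 1/4118 = 16473/4118 ≈ 4.0002)
1/(v + (4086 - 821)) = 1/(16473/4118 + (4086 - 821)) = 1/(16473/4118 + 3265) = 1/(13461743/4118) = 4118/13461743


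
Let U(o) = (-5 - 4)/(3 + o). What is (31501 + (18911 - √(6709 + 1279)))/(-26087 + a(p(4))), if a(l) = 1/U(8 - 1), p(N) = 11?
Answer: -453708/234793 + 18*√1997/234793 ≈ -1.9289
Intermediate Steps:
U(o) = -9/(3 + o)
a(l) = -10/9 (a(l) = 1/(-9/(3 + (8 - 1))) = 1/(-9/(3 + 7)) = 1/(-9/10) = -10/9)
(31501 + (18911 - √(6709 + 1279)))/(-26087 + a(p(4))) = (31501 + (18911 - √(6709 + 1279)))/(-26087 - 10/9) = (31501 + (18911 - √7988))/(-234793/9) = (31501 + (18911 - 2*√1997))*(-9/234793) = (50412 - 2*√1997)*(-9/234793) = -453708/234793 + 18*√1997/234793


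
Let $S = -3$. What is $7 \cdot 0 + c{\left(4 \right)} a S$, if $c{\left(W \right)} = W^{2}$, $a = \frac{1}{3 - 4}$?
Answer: $48$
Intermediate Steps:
$a = -1$ ($a = \frac{1}{-1} = -1$)
$7 \cdot 0 + c{\left(4 \right)} a S = 7 \cdot 0 + 4^{2} \left(\left(-1\right) \left(-3\right)\right) = 0 + 16 \cdot 3 = 0 + 48 = 48$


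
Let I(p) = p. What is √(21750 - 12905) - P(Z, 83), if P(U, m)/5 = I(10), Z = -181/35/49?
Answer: -50 + √8845 ≈ 44.048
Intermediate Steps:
Z = -181/1715 (Z = -181*1/35*(1/49) = -181/35*1/49 = -181/1715 ≈ -0.10554)
P(U, m) = 50 (P(U, m) = 5*10 = 50)
√(21750 - 12905) - P(Z, 83) = √(21750 - 12905) - 1*50 = √8845 - 50 = -50 + √8845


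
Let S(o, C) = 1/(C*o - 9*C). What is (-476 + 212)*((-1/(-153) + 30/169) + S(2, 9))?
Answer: -2678720/60333 ≈ -44.399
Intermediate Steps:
S(o, C) = 1/(-9*C + C*o)
(-476 + 212)*((-1/(-153) + 30/169) + S(2, 9)) = (-476 + 212)*((-1/(-153) + 30/169) + 1/(9*(-9 + 2))) = -264*((-1*(-1/153) + 30*(1/169)) + (1/9)/(-7)) = -264*((1/153 + 30/169) + (1/9)*(-1/7)) = -264*(4759/25857 - 1/63) = -264*30440/180999 = -2678720/60333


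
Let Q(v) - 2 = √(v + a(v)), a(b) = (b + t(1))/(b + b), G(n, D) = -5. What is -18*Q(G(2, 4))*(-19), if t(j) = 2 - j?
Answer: 684 + 342*I*√115/5 ≈ 684.0 + 733.51*I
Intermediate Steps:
a(b) = (1 + b)/(2*b) (a(b) = (b + (2 - 1*1))/(b + b) = (b + (2 - 1))/((2*b)) = (b + 1)*(1/(2*b)) = (1 + b)*(1/(2*b)) = (1 + b)/(2*b))
Q(v) = 2 + √(v + (1 + v)/(2*v))
-18*Q(G(2, 4))*(-19) = -18*(2 + √(2 + 2/(-5) + 4*(-5))/2)*(-19) = -18*(2 + √(2 + 2*(-⅕) - 20)/2)*(-19) = -18*(2 + √(2 - ⅖ - 20)/2)*(-19) = -18*(2 + √(-92/5)/2)*(-19) = -18*(2 + (2*I*√115/5)/2)*(-19) = -18*(2 + I*√115/5)*(-19) = (-36 - 18*I*√115/5)*(-19) = 684 + 342*I*√115/5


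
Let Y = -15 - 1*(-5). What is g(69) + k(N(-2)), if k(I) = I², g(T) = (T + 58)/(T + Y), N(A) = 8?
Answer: 3903/59 ≈ 66.153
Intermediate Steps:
Y = -10 (Y = -15 + 5 = -10)
g(T) = (58 + T)/(-10 + T) (g(T) = (T + 58)/(T - 10) = (58 + T)/(-10 + T))
g(69) + k(N(-2)) = (58 + 69)/(-10 + 69) + 8² = 127/59 + 64 = 3903/59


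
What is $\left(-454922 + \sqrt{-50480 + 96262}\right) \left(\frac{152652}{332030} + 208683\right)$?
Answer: $- \frac{15760583702208462}{166015} + \frac{34644584571 \sqrt{45782}}{166015} \approx -9.489 \cdot 10^{10}$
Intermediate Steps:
$\left(-454922 + \sqrt{-50480 + 96262}\right) \left(\frac{152652}{332030} + 208683\right) = \left(-454922 + \sqrt{45782}\right) \left(152652 \cdot \frac{1}{332030} + 208683\right) = \left(-454922 + \sqrt{45782}\right) \left(\frac{76326}{166015} + 208683\right) = \left(-454922 + \sqrt{45782}\right) \frac{34644584571}{166015} = - \frac{15760583702208462}{166015} + \frac{34644584571 \sqrt{45782}}{166015}$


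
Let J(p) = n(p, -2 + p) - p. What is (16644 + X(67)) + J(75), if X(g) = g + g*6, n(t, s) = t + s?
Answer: 17186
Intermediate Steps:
n(t, s) = s + t
J(p) = -2 + p (J(p) = ((-2 + p) + p) - p = (-2 + 2*p) - p = -2 + p)
X(g) = 7*g (X(g) = g + 6*g = 7*g)
(16644 + X(67)) + J(75) = (16644 + 7*67) + (-2 + 75) = (16644 + 469) + 73 = 17113 + 73 = 17186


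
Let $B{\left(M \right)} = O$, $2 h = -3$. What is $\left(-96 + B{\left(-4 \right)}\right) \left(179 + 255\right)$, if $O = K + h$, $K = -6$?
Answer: $-44919$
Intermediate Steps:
$h = - \frac{3}{2}$ ($h = \frac{1}{2} \left(-3\right) = - \frac{3}{2} \approx -1.5$)
$O = - \frac{15}{2}$ ($O = -6 - \frac{3}{2} = - \frac{15}{2} \approx -7.5$)
$B{\left(M \right)} = - \frac{15}{2}$
$\left(-96 + B{\left(-4 \right)}\right) \left(179 + 255\right) = \left(-96 - \frac{15}{2}\right) \left(179 + 255\right) = \left(- \frac{207}{2}\right) 434 = -44919$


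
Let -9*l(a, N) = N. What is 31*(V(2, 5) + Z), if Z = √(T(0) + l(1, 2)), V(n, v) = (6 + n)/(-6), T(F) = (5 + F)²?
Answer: -124/3 + 31*√223/3 ≈ 112.98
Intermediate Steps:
l(a, N) = -N/9
V(n, v) = -1 - n/6 (V(n, v) = (6 + n)*(-⅙) = -1 - n/6)
Z = √223/3 (Z = √((5 + 0)² - ⅑*2) = √(5² - 2/9) = √(25 - 2/9) = √(223/9) = √223/3 ≈ 4.9777)
31*(V(2, 5) + Z) = 31*((-1 - ⅙*2) + √223/3) = 31*((-1 - ⅓) + √223/3) = 31*(-4/3 + √223/3) = -124/3 + 31*√223/3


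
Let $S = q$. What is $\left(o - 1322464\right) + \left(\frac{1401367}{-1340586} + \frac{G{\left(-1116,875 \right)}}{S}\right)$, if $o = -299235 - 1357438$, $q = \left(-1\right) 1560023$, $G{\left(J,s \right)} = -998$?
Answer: $- \frac{6230405434661915099}{2091344993478} \approx -2.9791 \cdot 10^{6}$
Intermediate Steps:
$q = -1560023$
$S = -1560023$
$o = -1656673$ ($o = -299235 - 1357438 = -1656673$)
$\left(o - 1322464\right) + \left(\frac{1401367}{-1340586} + \frac{G{\left(-1116,875 \right)}}{S}\right) = \left(-1656673 - 1322464\right) + \left(\frac{1401367}{-1340586} - \frac{998}{-1560023}\right) = -2979137 + \left(1401367 \left(- \frac{1}{1340586}\right) - - \frac{998}{1560023}\right) = -2979137 + \left(- \frac{1401367}{1340586} + \frac{998}{1560023}\right) = -2979137 - \frac{2184826846613}{2091344993478} = - \frac{6230405434661915099}{2091344993478}$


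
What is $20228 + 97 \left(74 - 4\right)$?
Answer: $27018$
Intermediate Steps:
$20228 + 97 \left(74 - 4\right) = 20228 + 97 \cdot 70 = 20228 + 6790 = 27018$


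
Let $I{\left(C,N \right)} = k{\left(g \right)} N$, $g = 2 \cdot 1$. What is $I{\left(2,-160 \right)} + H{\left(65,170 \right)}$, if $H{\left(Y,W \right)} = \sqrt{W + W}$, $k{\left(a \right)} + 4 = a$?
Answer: $320 + 2 \sqrt{85} \approx 338.44$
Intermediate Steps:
$g = 2$
$k{\left(a \right)} = -4 + a$
$I{\left(C,N \right)} = - 2 N$ ($I{\left(C,N \right)} = \left(-4 + 2\right) N = - 2 N$)
$H{\left(Y,W \right)} = \sqrt{2} \sqrt{W}$ ($H{\left(Y,W \right)} = \sqrt{2 W} = \sqrt{2} \sqrt{W}$)
$I{\left(2,-160 \right)} + H{\left(65,170 \right)} = \left(-2\right) \left(-160\right) + \sqrt{2} \sqrt{170} = 320 + 2 \sqrt{85}$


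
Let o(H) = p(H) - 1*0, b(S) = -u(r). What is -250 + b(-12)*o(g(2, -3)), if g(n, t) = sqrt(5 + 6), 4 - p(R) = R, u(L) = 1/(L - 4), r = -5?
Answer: -2246/9 - sqrt(11)/9 ≈ -249.92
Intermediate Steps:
u(L) = 1/(-4 + L)
p(R) = 4 - R
g(n, t) = sqrt(11)
b(S) = 1/9 (b(S) = -1/(-4 - 5) = -1/(-9) = -1*(-1/9) = 1/9)
o(H) = 4 - H (o(H) = (4 - H) - 1*0 = (4 - H) + 0 = 4 - H)
-250 + b(-12)*o(g(2, -3)) = -250 + (4 - sqrt(11))/9 = -250 + (4/9 - sqrt(11)/9) = -2246/9 - sqrt(11)/9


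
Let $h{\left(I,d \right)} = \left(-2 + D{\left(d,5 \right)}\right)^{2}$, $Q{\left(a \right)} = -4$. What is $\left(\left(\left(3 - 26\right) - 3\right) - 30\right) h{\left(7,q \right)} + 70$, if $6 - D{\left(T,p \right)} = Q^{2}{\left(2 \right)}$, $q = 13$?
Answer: $-7994$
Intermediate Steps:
$D{\left(T,p \right)} = -10$ ($D{\left(T,p \right)} = 6 - \left(-4\right)^{2} = 6 - 16 = -10$)
$h{\left(I,d \right)} = 144$ ($h{\left(I,d \right)} = \left(-2 - 10\right)^{2} = \left(-12\right)^{2} = 144$)
$\left(\left(\left(3 - 26\right) - 3\right) - 30\right) h{\left(7,q \right)} + 70 = \left(\left(\left(3 - 26\right) - 3\right) - 30\right) 144 + 70 = \left(\left(-23 - 3\right) - 30\right) 144 + 70 = \left(-26 - 30\right) 144 + 70 = \left(-56\right) 144 + 70 = -8064 + 70 = -7994$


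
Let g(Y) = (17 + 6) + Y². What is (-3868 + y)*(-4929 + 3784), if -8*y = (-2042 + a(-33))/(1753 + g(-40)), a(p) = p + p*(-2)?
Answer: 119612350575/27008 ≈ 4.4288e+6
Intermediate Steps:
g(Y) = 23 + Y²
a(p) = -p (a(p) = p - 2*p = -p)
y = 2009/27008 (y = -(-2042 - 1*(-33))/(8*(1753 + (23 + (-40)²))) = -(-2042 + 33)/(8*(1753 + (23 + 1600))) = -(-2009)/(8*(1753 + 1623)) = -(-2009)/(8*3376) = -⅛*(-2009/3376) = 2009/27008 ≈ 0.074385)
(-3868 + y)*(-4929 + 3784) = (-3868 + 2009/27008)*(-4929 + 3784) = -104464935/27008*(-1145) = 119612350575/27008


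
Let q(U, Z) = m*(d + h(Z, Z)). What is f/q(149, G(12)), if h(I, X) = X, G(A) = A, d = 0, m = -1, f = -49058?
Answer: 24529/6 ≈ 4088.2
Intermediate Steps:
q(U, Z) = -Z (q(U, Z) = -(0 + Z) = -Z)
f/q(149, G(12)) = -49058/((-1*12)) = -49058/(-12) = -49058*(-1/12) = 24529/6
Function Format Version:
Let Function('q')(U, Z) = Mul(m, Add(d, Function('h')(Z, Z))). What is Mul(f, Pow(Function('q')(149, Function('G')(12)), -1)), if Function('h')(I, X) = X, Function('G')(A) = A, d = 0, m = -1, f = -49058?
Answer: Rational(24529, 6) ≈ 4088.2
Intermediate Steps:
Function('q')(U, Z) = Mul(-1, Z) (Function('q')(U, Z) = Mul(-1, Add(0, Z)) = Mul(-1, Z))
Mul(f, Pow(Function('q')(149, Function('G')(12)), -1)) = Mul(-49058, Pow(Mul(-1, 12), -1)) = Mul(-49058, Pow(-12, -1)) = Mul(-49058, Rational(-1, 12)) = Rational(24529, 6)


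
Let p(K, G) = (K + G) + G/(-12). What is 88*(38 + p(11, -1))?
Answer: 12694/3 ≈ 4231.3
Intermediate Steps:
p(K, G) = K + 11*G/12 (p(K, G) = (G + K) + G*(-1/12) = (G + K) - G/12 = K + 11*G/12)
88*(38 + p(11, -1)) = 88*(38 + (11 + (11/12)*(-1))) = 88*(38 + (11 - 11/12)) = 88*(38 + 121/12) = 88*(577/12) = 12694/3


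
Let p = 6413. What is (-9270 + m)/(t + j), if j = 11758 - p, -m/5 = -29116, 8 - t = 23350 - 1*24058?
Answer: 136310/6061 ≈ 22.490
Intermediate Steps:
t = 716 (t = 8 - (23350 - 1*24058) = 8 - (23350 - 24058) = 8 - 1*(-708) = 8 + 708 = 716)
m = 145580 (m = -5*(-29116) = 145580)
j = 5345 (j = 11758 - 1*6413 = 11758 - 6413 = 5345)
(-9270 + m)/(t + j) = (-9270 + 145580)/(716 + 5345) = 136310/6061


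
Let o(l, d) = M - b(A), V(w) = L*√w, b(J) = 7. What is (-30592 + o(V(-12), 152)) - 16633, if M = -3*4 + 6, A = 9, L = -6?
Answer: -47238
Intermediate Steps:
M = -6 (M = -12 + 6 = -6)
V(w) = -6*√w
o(l, d) = -13 (o(l, d) = -6 - 1*7 = -6 - 7 = -13)
(-30592 + o(V(-12), 152)) - 16633 = (-30592 - 13) - 16633 = -30605 - 16633 = -47238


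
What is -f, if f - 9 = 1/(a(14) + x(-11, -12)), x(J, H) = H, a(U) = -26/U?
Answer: -866/97 ≈ -8.9278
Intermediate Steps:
f = 866/97 (f = 9 + 1/(-26/14 - 12) = 9 + 1/(-26*1/14 - 12) = 9 + 1/(-13/7 - 12) = 9 + 1/(-97/7) = 9 - 7/97 = 866/97 ≈ 8.9278)
-f = -1*866/97 = -866/97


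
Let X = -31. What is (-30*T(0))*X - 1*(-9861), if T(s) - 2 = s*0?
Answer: 11721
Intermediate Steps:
T(s) = 2 (T(s) = 2 + s*0 = 2 + 0 = 2)
(-30*T(0))*X - 1*(-9861) = -30*2*(-31) - 1*(-9861) = -60*(-31) + 9861 = 1860 + 9861 = 11721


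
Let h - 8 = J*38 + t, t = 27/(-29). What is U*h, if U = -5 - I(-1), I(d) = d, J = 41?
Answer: -181548/29 ≈ -6260.3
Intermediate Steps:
t = -27/29 (t = 27*(-1/29) = -27/29 ≈ -0.93103)
h = 45387/29 (h = 8 + (41*38 - 27/29) = 8 + (1558 - 27/29) = 8 + 45155/29 = 45387/29 ≈ 1565.1)
U = -4 (U = -5 - 1*(-1) = -5 + 1 = -4)
U*h = -4*45387/29 = -181548/29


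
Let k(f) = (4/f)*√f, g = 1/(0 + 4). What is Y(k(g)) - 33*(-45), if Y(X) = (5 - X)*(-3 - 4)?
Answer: 1506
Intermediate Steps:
g = ¼ (g = 1/4 = ¼ ≈ 0.25000)
k(f) = 4/√f
Y(X) = -35 + 7*X (Y(X) = (5 - X)*(-7) = -35 + 7*X)
Y(k(g)) - 33*(-45) = (-35 + 7*(4/4^(-½))) - 33*(-45) = (-35 + 7*(4*2)) + 1485 = (-35 + 7*8) + 1485 = (-35 + 56) + 1485 = 21 + 1485 = 1506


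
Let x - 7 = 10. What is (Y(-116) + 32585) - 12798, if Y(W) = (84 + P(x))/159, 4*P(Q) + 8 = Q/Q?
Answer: 12584861/636 ≈ 19788.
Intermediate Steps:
x = 17 (x = 7 + 10 = 17)
P(Q) = -7/4 (P(Q) = -2 + (Q/Q)/4 = -2 + (¼)*1 = -2 + ¼ = -7/4)
Y(W) = 329/636 (Y(W) = (84 - 7/4)/159 = (329/4)*(1/159) = 329/636)
(Y(-116) + 32585) - 12798 = (329/636 + 32585) - 12798 = 20724389/636 - 12798 = 12584861/636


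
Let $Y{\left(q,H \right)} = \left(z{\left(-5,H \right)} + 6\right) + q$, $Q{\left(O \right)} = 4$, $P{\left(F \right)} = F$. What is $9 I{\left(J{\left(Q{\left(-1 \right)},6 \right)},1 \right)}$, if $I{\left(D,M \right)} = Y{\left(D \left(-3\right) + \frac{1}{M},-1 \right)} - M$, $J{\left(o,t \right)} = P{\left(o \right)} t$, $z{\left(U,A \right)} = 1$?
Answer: $-585$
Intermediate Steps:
$Y{\left(q,H \right)} = 7 + q$ ($Y{\left(q,H \right)} = \left(1 + 6\right) + q = 7 + q$)
$J{\left(o,t \right)} = o t$
$I{\left(D,M \right)} = 7 + \frac{1}{M} - M - 3 D$ ($I{\left(D,M \right)} = \left(7 + \left(D \left(-3\right) + \frac{1}{M}\right)\right) - M = \left(7 - \left(- \frac{1}{M} + 3 D\right)\right) - M = \left(7 + \frac{1}{M} - 3 D\right) - M = 7 + \frac{1}{M} - M - 3 D$)
$9 I{\left(J{\left(Q{\left(-1 \right)},6 \right)},1 \right)} = 9 \left(7 + 1^{-1} - 1 - 3 \cdot 4 \cdot 6\right) = 9 \left(7 + 1 - 1 - 72\right) = 9 \left(-65\right) = -585$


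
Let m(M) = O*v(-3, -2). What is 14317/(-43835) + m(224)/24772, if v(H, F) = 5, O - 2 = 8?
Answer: -16021317/49358210 ≈ -0.32459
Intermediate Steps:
O = 10 (O = 2 + 8 = 10)
m(M) = 50 (m(M) = 10*5 = 50)
14317/(-43835) + m(224)/24772 = 14317/(-43835) + 50/24772 = 14317*(-1/43835) + 50*(1/24772) = -14317/43835 + 25/12386 = -16021317/49358210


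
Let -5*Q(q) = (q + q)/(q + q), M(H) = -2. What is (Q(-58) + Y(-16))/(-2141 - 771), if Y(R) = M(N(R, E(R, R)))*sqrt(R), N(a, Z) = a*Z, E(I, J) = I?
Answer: 1/14560 + I/364 ≈ 6.8681e-5 + 0.0027473*I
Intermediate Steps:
N(a, Z) = Z*a
Q(q) = -1/5 (Q(q) = -(q + q)/(5*(q + q)) = -2*q/(5*(2*q)) = -2*q*1/(2*q)/5 = -1/5*1 = -1/5)
Y(R) = -2*sqrt(R)
(Q(-58) + Y(-16))/(-2141 - 771) = (-1/5 - 8*I)/(-2141 - 771) = (-1/5 - 8*I)/(-2912) = (-1/5 - 8*I)*(-1/2912) = 1/14560 + I/364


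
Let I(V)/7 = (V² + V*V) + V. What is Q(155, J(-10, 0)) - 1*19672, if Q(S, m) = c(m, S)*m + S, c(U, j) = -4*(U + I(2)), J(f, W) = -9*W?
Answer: -19517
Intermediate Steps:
I(V) = 7*V + 14*V² (I(V) = 7*((V² + V*V) + V) = 7*((V² + V²) + V) = 7*(2*V² + V) = 7*(V + 2*V²) = 7*V + 14*V²)
c(U, j) = -280 - 4*U (c(U, j) = -4*(U + 7*2*(1 + 2*2)) = -4*(U + 7*2*(1 + 4)) = -4*(U + 7*2*5) = -4*(U + 70) = -4*(70 + U) = -280 - 4*U)
Q(S, m) = S + m*(-280 - 4*m) (Q(S, m) = (-280 - 4*m)*m + S = m*(-280 - 4*m) + S = S + m*(-280 - 4*m))
Q(155, J(-10, 0)) - 1*19672 = (155 - 4*(-9*0)*(70 - 9*0)) - 1*19672 = (155 - 4*0*(70 + 0)) - 19672 = (155 - 4*0*70) - 19672 = (155 + 0) - 19672 = 155 - 19672 = -19517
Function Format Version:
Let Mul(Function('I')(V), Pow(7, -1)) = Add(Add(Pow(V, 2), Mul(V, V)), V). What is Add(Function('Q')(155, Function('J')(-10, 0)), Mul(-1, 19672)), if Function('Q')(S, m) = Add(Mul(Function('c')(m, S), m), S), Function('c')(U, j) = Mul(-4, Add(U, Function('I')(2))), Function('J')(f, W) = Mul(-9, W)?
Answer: -19517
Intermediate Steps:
Function('I')(V) = Add(Mul(7, V), Mul(14, Pow(V, 2))) (Function('I')(V) = Mul(7, Add(Add(Pow(V, 2), Mul(V, V)), V)) = Mul(7, Add(Add(Pow(V, 2), Pow(V, 2)), V)) = Mul(7, Add(Mul(2, Pow(V, 2)), V)) = Mul(7, Add(V, Mul(2, Pow(V, 2)))) = Add(Mul(7, V), Mul(14, Pow(V, 2))))
Function('c')(U, j) = Add(-280, Mul(-4, U)) (Function('c')(U, j) = Mul(-4, Add(U, Mul(7, 2, Add(1, Mul(2, 2))))) = Mul(-4, Add(U, Mul(7, 2, Add(1, 4)))) = Mul(-4, Add(U, Mul(7, 2, 5))) = Mul(-4, Add(U, 70)) = Mul(-4, Add(70, U)) = Add(-280, Mul(-4, U)))
Function('Q')(S, m) = Add(S, Mul(m, Add(-280, Mul(-4, m)))) (Function('Q')(S, m) = Add(Mul(Add(-280, Mul(-4, m)), m), S) = Add(Mul(m, Add(-280, Mul(-4, m))), S) = Add(S, Mul(m, Add(-280, Mul(-4, m)))))
Add(Function('Q')(155, Function('J')(-10, 0)), Mul(-1, 19672)) = Add(Add(155, Mul(-4, Mul(-9, 0), Add(70, Mul(-9, 0)))), Mul(-1, 19672)) = Add(Add(155, Mul(-4, 0, Add(70, 0))), -19672) = Add(Add(155, Mul(-4, 0, 70)), -19672) = Add(Add(155, 0), -19672) = Add(155, -19672) = -19517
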